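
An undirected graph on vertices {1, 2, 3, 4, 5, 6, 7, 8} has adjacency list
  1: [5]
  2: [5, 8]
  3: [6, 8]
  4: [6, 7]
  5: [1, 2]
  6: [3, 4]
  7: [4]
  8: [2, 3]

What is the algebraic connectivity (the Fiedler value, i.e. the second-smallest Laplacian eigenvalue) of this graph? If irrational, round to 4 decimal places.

Each diagonal entry of L is the vertex degree and each off-diagonal entry is -1 where an edge is present, 0 otherwise; in the order [1, 2, 3, 4, 5, 6, 7, 8] the diagonal is [1, 2, 2, 2, 2, 2, 1, 2]. The smallest Laplacian eigenvalue is always 0. The next one, lambda_2 = 0.1522, measures how hard the graph is to disconnect: larger values mean better connectivity. The eigenvalues sum to 14, which equals trace(L) = 2|E|.

0.1522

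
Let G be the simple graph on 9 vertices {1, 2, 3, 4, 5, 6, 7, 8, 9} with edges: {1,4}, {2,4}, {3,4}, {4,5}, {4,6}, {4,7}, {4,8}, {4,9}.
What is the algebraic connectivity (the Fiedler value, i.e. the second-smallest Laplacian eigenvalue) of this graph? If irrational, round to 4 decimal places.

1

Reading degrees in the order [1, 2, 3, 4, 5, 6, 7, 8, 9] gives [1, 1, 1, 8, 1, 1, 1, 1, 1]; set D = diag(1, 1, 1, 8, 1, 1, 1, 1, 1) and form L = D - A. The sorted Laplacian eigenvalues are [0, 1, 1, 1, 1, 1, 1, 1, 9]; the algebraic connectivity is the second entry, 1. There is one zero in the spectrum, matching the 1 component.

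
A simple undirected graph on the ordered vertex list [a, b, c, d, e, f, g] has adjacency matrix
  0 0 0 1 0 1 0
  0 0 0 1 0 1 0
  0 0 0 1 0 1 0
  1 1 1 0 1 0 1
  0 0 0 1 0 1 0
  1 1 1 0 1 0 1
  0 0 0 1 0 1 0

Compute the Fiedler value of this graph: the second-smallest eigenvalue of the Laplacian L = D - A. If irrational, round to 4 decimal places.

2

Reading degrees in the order [a, b, c, d, e, f, g] gives [2, 2, 2, 5, 2, 5, 2]; set D = diag(2, 2, 2, 5, 2, 5, 2) and form L = D - A. The sorted Laplacian eigenvalues are [0, 2, 2, 2, 2, 5, 7]; the algebraic connectivity is the second entry, 2.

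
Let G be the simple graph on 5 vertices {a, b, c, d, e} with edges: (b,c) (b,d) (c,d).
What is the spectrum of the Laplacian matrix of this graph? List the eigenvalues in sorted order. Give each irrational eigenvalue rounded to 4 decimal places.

[0, 0, 0, 3, 3]

Reading degrees in the order [a, b, c, d, e] gives [0, 2, 2, 2, 0]; set D = diag(0, 2, 2, 2, 0) and form L = D - A. L is symmetric positive semidefinite, so every eigenvalue is real and nonnegative. The 3 zero eigenvalues correspond to the 3 connected components. There are 3 zeros in the spectrum, matching the 3 components.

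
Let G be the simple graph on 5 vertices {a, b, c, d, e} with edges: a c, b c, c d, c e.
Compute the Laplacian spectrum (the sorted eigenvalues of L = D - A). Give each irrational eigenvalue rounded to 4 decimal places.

Each diagonal entry of L is the vertex degree and each off-diagonal entry is -1 where an edge is present, 0 otherwise; in the order [a, b, c, d, e] the diagonal is [1, 1, 4, 1, 1]. The multiplicity of 0 as a Laplacian eigenvalue equals the number of connected components. The single zero eigenvalue shows the graph is connected. There is one zero in the spectrum, matching the 1 component. By the matrix-tree theorem the graph has (1/5) * product of the nonzero eigenvalues = 1 spanning tree.

[0, 1, 1, 1, 5]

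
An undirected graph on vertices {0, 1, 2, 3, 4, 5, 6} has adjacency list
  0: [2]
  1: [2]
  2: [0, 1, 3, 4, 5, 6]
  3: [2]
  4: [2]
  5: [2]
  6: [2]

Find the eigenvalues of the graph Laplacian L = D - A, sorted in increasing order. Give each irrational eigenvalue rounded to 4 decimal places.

Reading degrees in the order [0, 1, 2, 3, 4, 5, 6] gives [1, 1, 6, 1, 1, 1, 1]; set D = diag(1, 1, 6, 1, 1, 1, 1) and form L = D - A. Diagonalising L (or applying a numerical eigensolver to the 7x7 matrix) gives the spectrum above. The eigenvalues sum to 12, which equals trace(L) = 2|E|. There is one zero in the spectrum, matching the 1 component.

[0, 1, 1, 1, 1, 1, 7]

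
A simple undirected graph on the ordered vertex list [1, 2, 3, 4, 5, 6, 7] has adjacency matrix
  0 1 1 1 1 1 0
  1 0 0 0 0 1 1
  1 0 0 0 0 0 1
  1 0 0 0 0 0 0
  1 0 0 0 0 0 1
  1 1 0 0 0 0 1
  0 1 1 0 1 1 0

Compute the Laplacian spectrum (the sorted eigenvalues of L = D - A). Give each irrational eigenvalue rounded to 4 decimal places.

With the vertex order [1, 2, 3, 4, 5, 6, 7], the degrees are [5, 3, 2, 1, 2, 3, 4], giving D = diag(5, 3, 2, 1, 2, 3, 4) and L = D - A. L is symmetric positive semidefinite, so every eigenvalue is real and nonnegative. The single zero eigenvalue shows the graph is connected.

[0, 0.9486, 2, 2, 4, 4.5173, 6.5341]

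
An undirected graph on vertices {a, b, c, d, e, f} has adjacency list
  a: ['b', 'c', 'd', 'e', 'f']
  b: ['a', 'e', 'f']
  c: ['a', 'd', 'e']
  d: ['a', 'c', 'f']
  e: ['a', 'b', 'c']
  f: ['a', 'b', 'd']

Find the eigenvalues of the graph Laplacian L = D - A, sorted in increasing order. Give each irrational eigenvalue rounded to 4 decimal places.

Reading degrees in the order [a, b, c, d, e, f] gives [5, 3, 3, 3, 3, 3]; set D = diag(5, 3, 3, 3, 3, 3) and form L = D - A. L is symmetric positive semidefinite, so every eigenvalue is real and nonnegative. The single zero eigenvalue shows the graph is connected. By the matrix-tree theorem the graph has (1/6) * product of the nonzero eigenvalues = 121 spanning trees. The eigenvalues sum to 20, which equals trace(L) = 2|E|.

[0, 2.3820, 2.3820, 4.6180, 4.6180, 6]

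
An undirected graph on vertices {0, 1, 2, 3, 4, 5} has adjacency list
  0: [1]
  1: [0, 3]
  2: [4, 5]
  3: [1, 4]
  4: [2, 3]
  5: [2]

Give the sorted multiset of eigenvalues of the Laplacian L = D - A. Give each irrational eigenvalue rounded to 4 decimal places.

Each diagonal entry of L is the vertex degree and each off-diagonal entry is -1 where an edge is present, 0 otherwise; in the order [0, 1, 2, 3, 4, 5] the diagonal is [1, 2, 2, 2, 2, 1]. Since every row of L sums to 0, the all-ones vector is in the kernel and 0 is an eigenvalue. The single zero eigenvalue shows the graph is connected. The eigenvalues sum to 10, which equals trace(L) = 2|E|.

[0, 0.2679, 1, 2, 3, 3.7321]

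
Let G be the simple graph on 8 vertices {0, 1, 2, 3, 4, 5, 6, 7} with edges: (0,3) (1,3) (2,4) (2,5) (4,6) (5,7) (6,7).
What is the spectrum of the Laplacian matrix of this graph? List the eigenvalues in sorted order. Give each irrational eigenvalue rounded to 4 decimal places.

Each diagonal entry of L is the vertex degree and each off-diagonal entry is -1 where an edge is present, 0 otherwise; in the order [0, 1, 2, 3, 4, 5, 6, 7] the diagonal is [1, 1, 2, 2, 2, 2, 2, 2]. Diagonalising L (or applying a numerical eigensolver to the 8x8 matrix) gives the spectrum above. The 2 zero eigenvalues correspond to the 2 connected components.

[0, 0, 1, 1.3820, 1.3820, 3, 3.6180, 3.6180]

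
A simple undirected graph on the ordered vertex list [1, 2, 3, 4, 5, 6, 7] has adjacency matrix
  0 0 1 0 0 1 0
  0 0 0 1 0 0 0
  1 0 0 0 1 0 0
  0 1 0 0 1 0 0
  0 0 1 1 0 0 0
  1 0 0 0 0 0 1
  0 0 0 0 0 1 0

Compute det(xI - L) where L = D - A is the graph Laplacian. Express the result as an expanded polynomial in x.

x^7 - 12x^6 + 55x^5 - 120x^4 + 126x^3 - 56x^2 + 7x

Each diagonal entry of L is the vertex degree and each off-diagonal entry is -1 where an edge is present, 0 otherwise; in the order [1, 2, 3, 4, 5, 6, 7] the diagonal is [2, 1, 2, 2, 2, 2, 1]. Computing det(xI - L) by cofactor expansion (or equivalently via sum-over-permutations) gives x^7 - 12x^6 + 55x^5 - 120x^4 + 126x^3 - 56x^2 + 7x. The constant term is 0 because L is singular (the all-ones vector lies in its kernel). There is one zero in the spectrum, matching the 1 component.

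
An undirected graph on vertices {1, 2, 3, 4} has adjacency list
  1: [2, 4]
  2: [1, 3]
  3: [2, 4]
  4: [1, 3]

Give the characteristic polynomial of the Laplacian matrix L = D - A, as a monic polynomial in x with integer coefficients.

x^4 - 8x^3 + 20x^2 - 16x

With the vertex order [1, 2, 3, 4], the degrees are [2, 2, 2, 2], giving D = diag(2, 2, 2, 2) and L = D - A. Computing det(xI - L) by cofactor expansion (or equivalently via sum-over-permutations) gives x^4 - 8x^3 + 20x^2 - 16x. The constant term is 0 because L is singular (the all-ones vector lies in its kernel). By the matrix-tree theorem the graph has (1/4) * product of the nonzero eigenvalues = 4 spanning trees. There is one zero in the spectrum, matching the 1 component.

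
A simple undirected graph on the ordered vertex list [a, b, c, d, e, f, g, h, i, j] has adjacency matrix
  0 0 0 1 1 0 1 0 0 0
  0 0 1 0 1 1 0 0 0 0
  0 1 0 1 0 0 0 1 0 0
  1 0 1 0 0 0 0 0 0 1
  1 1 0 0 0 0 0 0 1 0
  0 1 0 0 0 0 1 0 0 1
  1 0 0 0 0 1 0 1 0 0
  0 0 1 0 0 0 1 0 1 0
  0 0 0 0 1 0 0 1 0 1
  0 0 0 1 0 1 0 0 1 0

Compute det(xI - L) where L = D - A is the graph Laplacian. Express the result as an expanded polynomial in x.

x^10 - 30x^9 + 390x^8 - 2880x^7 + 13305x^6 - 39882x^5 + 77640x^4 - 94800x^3 + 66000x^2 - 20000x

Reading degrees in the order [a, b, c, d, e, f, g, h, i, j] gives [3, 3, 3, 3, 3, 3, 3, 3, 3, 3]; set D = diag(3, 3, 3, 3, 3, 3, 3, 3, 3, 3) and form L = D - A. L has integer entries, so p(x) = det(xI - L) has integer coefficients. Expanding the determinant yields x^10 - 30x^9 + 390x^8 - 2880x^7 + 13305x^6 - 39882x^5 + 77640x^4 - 94800x^3 + 66000x^2 - 20000x. The constant term is 0 because L is singular (the all-ones vector lies in its kernel). The largest eigenvalue, 5, is at most the vertex count 10.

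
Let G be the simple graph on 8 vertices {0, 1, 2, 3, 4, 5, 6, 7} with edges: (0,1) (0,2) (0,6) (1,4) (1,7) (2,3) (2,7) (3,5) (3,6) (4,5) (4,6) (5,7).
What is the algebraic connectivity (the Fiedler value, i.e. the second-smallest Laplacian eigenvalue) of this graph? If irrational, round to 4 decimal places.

2

With the vertex order [0, 1, 2, 3, 4, 5, 6, 7], the degrees are [3, 3, 3, 3, 3, 3, 3, 3], giving D = diag(3, 3, 3, 3, 3, 3, 3, 3) and L = D - A. The smallest Laplacian eigenvalue is always 0. The next one, lambda_2 = 2, measures how hard the graph is to disconnect: larger values mean better connectivity. By the matrix-tree theorem the graph has (1/8) * product of the nonzero eigenvalues = 384 spanning trees.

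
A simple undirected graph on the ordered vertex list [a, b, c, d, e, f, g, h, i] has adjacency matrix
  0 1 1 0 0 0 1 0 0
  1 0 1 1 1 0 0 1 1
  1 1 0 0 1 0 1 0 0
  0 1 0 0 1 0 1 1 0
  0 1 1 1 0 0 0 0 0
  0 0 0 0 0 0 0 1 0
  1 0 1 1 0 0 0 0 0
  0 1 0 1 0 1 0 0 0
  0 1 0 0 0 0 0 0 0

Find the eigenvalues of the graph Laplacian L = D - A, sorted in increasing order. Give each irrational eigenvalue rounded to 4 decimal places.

[0, 0.6465, 0.9677, 2.2874, 3, 3.5614, 4.7034, 5.6236, 7.2099]

Each diagonal entry of L is the vertex degree and each off-diagonal entry is -1 where an edge is present, 0 otherwise; in the order [a, b, c, d, e, f, g, h, i] the diagonal is [3, 6, 4, 4, 3, 1, 3, 3, 1]. L is symmetric positive semidefinite, so every eigenvalue is real and nonnegative. The single zero eigenvalue shows the graph is connected. By the matrix-tree theorem the graph has (1/9) * product of the nonzero eigenvalues = 324 spanning trees. There is one zero in the spectrum, matching the 1 component.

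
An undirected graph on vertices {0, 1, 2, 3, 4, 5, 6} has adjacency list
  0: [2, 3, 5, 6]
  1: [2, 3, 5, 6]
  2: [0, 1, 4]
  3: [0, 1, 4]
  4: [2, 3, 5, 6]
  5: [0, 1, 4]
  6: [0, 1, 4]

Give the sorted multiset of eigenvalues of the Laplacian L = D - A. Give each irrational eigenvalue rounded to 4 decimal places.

[0, 3, 3, 3, 4, 4, 7]

Reading degrees in the order [0, 1, 2, 3, 4, 5, 6] gives [4, 4, 3, 3, 4, 3, 3]; set D = diag(4, 4, 3, 3, 4, 3, 3) and form L = D - A. Diagonalising L (or applying a numerical eigensolver to the 7x7 matrix) gives the spectrum above. The single zero eigenvalue shows the graph is connected. The largest eigenvalue, 7, is at most the vertex count 7.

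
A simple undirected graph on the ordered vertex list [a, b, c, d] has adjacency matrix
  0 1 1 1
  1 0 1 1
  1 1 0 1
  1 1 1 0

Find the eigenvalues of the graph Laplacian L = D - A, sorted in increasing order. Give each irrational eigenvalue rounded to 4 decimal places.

Reading degrees in the order [a, b, c, d] gives [3, 3, 3, 3]; set D = diag(3, 3, 3, 3) and form L = D - A. L is symmetric positive semidefinite, so every eigenvalue is real and nonnegative. The single zero eigenvalue shows the graph is connected.

[0, 4, 4, 4]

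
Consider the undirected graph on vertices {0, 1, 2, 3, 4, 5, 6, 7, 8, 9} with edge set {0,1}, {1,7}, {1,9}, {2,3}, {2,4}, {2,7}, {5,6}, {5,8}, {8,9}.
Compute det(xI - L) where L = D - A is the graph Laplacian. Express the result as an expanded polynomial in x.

x^10 - 18x^9 + 134x^8 - 536x^7 + 1255x^6 - 1760x^5 + 1452x^4 - 660x^3 + 142x^2 - 10x

With the vertex order [0, 1, 2, 3, 4, 5, 6, 7, 8, 9], the degrees are [1, 3, 3, 1, 1, 2, 1, 2, 2, 2], giving D = diag(1, 3, 3, 1, 1, 2, 1, 2, 2, 2) and L = D - A. Computing det(xI - L) by cofactor expansion (or equivalently via sum-over-permutations) gives x^10 - 18x^9 + 134x^8 - 536x^7 + 1255x^6 - 1760x^5 + 1452x^4 - 660x^3 + 142x^2 - 10x. The coefficient of x^9 equals -trace(L) = -18, matching the sum of degrees. There is one zero in the spectrum, matching the 1 component.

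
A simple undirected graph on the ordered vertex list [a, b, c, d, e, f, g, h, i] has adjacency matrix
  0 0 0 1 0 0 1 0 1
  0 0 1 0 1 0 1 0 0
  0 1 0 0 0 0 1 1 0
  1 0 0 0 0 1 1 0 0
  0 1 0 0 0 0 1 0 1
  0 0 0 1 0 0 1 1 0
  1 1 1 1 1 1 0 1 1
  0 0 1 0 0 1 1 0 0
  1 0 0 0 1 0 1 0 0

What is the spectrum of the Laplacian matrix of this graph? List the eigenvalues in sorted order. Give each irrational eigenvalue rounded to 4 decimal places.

[0, 1.5858, 1.5858, 3, 3, 4.4142, 4.4142, 5, 9]

Reading degrees in the order [a, b, c, d, e, f, g, h, i] gives [3, 3, 3, 3, 3, 3, 8, 3, 3]; set D = diag(3, 3, 3, 3, 3, 3, 8, 3, 3) and form L = D - A. Since every row of L sums to 0, the all-ones vector is in the kernel and 0 is an eigenvalue. The eigenvalues sum to 32, which equals trace(L) = 2|E|. There is one zero in the spectrum, matching the 1 component.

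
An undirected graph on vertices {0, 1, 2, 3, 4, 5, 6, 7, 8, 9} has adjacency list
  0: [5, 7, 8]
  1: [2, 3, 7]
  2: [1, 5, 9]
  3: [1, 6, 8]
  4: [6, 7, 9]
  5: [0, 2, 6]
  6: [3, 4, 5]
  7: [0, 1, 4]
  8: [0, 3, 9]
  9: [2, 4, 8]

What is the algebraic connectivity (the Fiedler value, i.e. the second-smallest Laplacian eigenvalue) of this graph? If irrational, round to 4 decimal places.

2

With the vertex order [0, 1, 2, 3, 4, 5, 6, 7, 8, 9], the degrees are [3, 3, 3, 3, 3, 3, 3, 3, 3, 3], giving D = diag(3, 3, 3, 3, 3, 3, 3, 3, 3, 3) and L = D - A. Computing the eigenvalues of L and sorting gives [0, 2, 2, 2, 2, 2, 5, 5, 5, 5]. The Fiedler value lambda_2 = 2 is strictly positive, so the graph is connected. By the matrix-tree theorem the graph has (1/10) * product of the nonzero eigenvalues = 2000 spanning trees.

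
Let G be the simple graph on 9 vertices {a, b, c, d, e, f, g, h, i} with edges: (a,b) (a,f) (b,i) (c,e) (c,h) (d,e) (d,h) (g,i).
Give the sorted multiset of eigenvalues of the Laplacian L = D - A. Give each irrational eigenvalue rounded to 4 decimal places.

Each diagonal entry of L is the vertex degree and each off-diagonal entry is -1 where an edge is present, 0 otherwise; in the order [a, b, c, d, e, f, g, h, i] the diagonal is [2, 2, 2, 2, 2, 1, 1, 2, 2]. Since every row of L sums to 0, the all-ones vector is in the kernel and 0 is an eigenvalue. The 2 zero eigenvalues correspond to the 2 connected components. There are 2 zeros in the spectrum, matching the 2 components.

[0, 0, 0.3820, 1.3820, 2, 2, 2.6180, 3.6180, 4]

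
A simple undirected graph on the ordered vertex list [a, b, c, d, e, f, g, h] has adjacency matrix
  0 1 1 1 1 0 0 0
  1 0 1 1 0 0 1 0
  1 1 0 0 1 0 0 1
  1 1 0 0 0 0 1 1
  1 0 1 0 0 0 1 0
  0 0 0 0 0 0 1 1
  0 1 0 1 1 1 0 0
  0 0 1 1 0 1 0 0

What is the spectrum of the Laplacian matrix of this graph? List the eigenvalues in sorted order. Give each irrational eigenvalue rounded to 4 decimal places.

[0, 1.4965, 2.7356, 3, 4, 4.5767, 6, 6.1912]

Each diagonal entry of L is the vertex degree and each off-diagonal entry is -1 where an edge is present, 0 otherwise; in the order [a, b, c, d, e, f, g, h] the diagonal is [4, 4, 4, 4, 3, 2, 4, 3]. L is symmetric positive semidefinite, so every eigenvalue is real and nonnegative. The largest eigenvalue, 6.1912, is at most the vertex count 8.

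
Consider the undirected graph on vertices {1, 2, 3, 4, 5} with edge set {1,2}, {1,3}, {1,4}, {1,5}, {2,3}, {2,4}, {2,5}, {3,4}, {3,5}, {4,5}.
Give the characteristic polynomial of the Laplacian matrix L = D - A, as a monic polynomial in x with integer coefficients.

x^5 - 20x^4 + 150x^3 - 500x^2 + 625x

Reading degrees in the order [1, 2, 3, 4, 5] gives [4, 4, 4, 4, 4]; set D = diag(4, 4, 4, 4, 4) and form L = D - A. The eigenvalues of L are [0, 5, 5, 5, 5]; the characteristic polynomial is the product of (x - lambda_i), which multiplies out to x^5 - 20x^4 + 150x^3 - 500x^2 + 625x. Since p(0) = det(-L) = 0, x divides p(x). By the matrix-tree theorem the graph has (1/5) * product of the nonzero eigenvalues = 125 spanning trees. The largest eigenvalue, 5, is at most the vertex count 5.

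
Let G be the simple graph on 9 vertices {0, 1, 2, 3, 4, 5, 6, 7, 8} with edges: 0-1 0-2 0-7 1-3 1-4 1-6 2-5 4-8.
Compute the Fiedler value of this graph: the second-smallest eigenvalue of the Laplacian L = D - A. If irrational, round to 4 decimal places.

Reading degrees in the order [0, 1, 2, 3, 4, 5, 6, 7, 8] gives [3, 4, 2, 1, 2, 1, 1, 1, 1]; set D = diag(3, 4, 2, 1, 2, 1, 1, 1, 1) and form L = D - A. The sorted Laplacian eigenvalues are [0, 0.2427, 0.5371, 0.6893, 1, 2.1297, 2.4166, 3.6434, 5.3411]; the algebraic connectivity is the second entry, 0.2427. The eigenvalues sum to 16, which equals trace(L) = 2|E|.

0.2427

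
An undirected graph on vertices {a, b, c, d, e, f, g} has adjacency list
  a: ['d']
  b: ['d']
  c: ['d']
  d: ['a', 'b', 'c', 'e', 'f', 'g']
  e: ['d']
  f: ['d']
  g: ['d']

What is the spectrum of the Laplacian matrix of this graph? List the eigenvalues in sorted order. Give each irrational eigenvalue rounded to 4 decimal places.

[0, 1, 1, 1, 1, 1, 7]

Each diagonal entry of L is the vertex degree and each off-diagonal entry is -1 where an edge is present, 0 otherwise; in the order [a, b, c, d, e, f, g] the diagonal is [1, 1, 1, 6, 1, 1, 1]. L is symmetric positive semidefinite, so every eigenvalue is real and nonnegative. The eigenvalues sum to 12, which equals trace(L) = 2|E|.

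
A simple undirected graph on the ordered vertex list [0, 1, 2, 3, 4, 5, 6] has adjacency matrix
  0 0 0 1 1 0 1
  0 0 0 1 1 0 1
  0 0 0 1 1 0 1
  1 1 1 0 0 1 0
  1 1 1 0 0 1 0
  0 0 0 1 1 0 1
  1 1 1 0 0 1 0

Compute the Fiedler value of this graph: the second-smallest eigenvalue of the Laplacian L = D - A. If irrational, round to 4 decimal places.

3

With the vertex order [0, 1, 2, 3, 4, 5, 6], the degrees are [3, 3, 3, 4, 4, 3, 4], giving D = diag(3, 3, 3, 4, 4, 3, 4) and L = D - A. The sorted Laplacian eigenvalues are [0, 3, 3, 3, 4, 4, 7]; the algebraic connectivity is the second entry, 3. The eigenvalues sum to 24, which equals trace(L) = 2|E|. There is one zero in the spectrum, matching the 1 component.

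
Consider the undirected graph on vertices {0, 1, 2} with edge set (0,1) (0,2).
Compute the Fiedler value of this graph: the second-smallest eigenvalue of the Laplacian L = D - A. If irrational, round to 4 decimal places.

1

With the vertex order [0, 1, 2], the degrees are [2, 1, 1], giving D = diag(2, 1, 1) and L = D - A. The sorted Laplacian eigenvalues are [0, 1, 3]; the algebraic connectivity is the second entry, 1.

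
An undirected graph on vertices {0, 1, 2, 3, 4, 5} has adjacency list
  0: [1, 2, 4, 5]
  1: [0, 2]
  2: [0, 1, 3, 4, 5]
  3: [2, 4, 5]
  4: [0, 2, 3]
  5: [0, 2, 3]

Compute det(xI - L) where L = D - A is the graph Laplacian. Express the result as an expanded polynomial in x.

x^6 - 20x^5 + 154x^4 - 568x^3 + 999x^2 - 666x

With the vertex order [0, 1, 2, 3, 4, 5], the degrees are [4, 2, 5, 3, 3, 3], giving D = diag(4, 2, 5, 3, 3, 3) and L = D - A. Computing det(xI - L) by cofactor expansion (or equivalently via sum-over-permutations) gives x^6 - 20x^5 + 154x^4 - 568x^3 + 999x^2 - 666x. The coefficient of x^5 equals -trace(L) = -20, matching the sum of degrees. The largest eigenvalue, 6, is at most the vertex count 6. By the matrix-tree theorem the graph has (1/6) * product of the nonzero eigenvalues = 111 spanning trees.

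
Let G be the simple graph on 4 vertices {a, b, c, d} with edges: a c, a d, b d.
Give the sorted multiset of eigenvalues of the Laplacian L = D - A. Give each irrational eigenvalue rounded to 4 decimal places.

[0, 0.5858, 2, 3.4142]

With the vertex order [a, b, c, d], the degrees are [2, 1, 1, 2], giving D = diag(2, 1, 1, 2) and L = D - A. Diagonalising L (or applying a numerical eigensolver to the 4x4 matrix) gives the spectrum above. By the matrix-tree theorem the graph has (1/4) * product of the nonzero eigenvalues = 1 spanning tree.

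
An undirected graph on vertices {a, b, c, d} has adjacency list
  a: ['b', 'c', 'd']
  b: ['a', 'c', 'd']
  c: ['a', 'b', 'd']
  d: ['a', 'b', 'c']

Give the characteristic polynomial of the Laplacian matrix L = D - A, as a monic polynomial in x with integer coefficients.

Reading degrees in the order [a, b, c, d] gives [3, 3, 3, 3]; set D = diag(3, 3, 3, 3) and form L = D - A. The eigenvalues of L are [0, 4, 4, 4]; the characteristic polynomial is the product of (x - lambda_i), which multiplies out to x^4 - 12x^3 + 48x^2 - 64x. The coefficient of x^3 equals -trace(L) = -12, matching the sum of degrees. There is one zero in the spectrum, matching the 1 component.

x^4 - 12x^3 + 48x^2 - 64x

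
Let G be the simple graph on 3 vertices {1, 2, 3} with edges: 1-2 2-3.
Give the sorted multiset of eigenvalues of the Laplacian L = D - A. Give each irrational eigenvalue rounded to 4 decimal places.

[0, 1, 3]

Reading degrees in the order [1, 2, 3] gives [1, 2, 1]; set D = diag(1, 2, 1) and form L = D - A. Since every row of L sums to 0, the all-ones vector is in the kernel and 0 is an eigenvalue.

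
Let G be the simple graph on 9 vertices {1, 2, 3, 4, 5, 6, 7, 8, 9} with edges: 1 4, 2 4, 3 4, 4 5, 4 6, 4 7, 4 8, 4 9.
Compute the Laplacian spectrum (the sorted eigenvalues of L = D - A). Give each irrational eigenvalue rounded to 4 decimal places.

With the vertex order [1, 2, 3, 4, 5, 6, 7, 8, 9], the degrees are [1, 1, 1, 8, 1, 1, 1, 1, 1], giving D = diag(1, 1, 1, 8, 1, 1, 1, 1, 1) and L = D - A. Since every row of L sums to 0, the all-ones vector is in the kernel and 0 is an eigenvalue. The single zero eigenvalue shows the graph is connected.

[0, 1, 1, 1, 1, 1, 1, 1, 9]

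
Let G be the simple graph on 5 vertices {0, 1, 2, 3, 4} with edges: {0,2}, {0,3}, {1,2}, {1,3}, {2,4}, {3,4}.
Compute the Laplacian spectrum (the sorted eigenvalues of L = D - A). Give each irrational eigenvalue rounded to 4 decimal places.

Reading degrees in the order [0, 1, 2, 3, 4] gives [2, 2, 3, 3, 2]; set D = diag(2, 2, 3, 3, 2) and form L = D - A. The multiplicity of 0 as a Laplacian eigenvalue equals the number of connected components. By the matrix-tree theorem the graph has (1/5) * product of the nonzero eigenvalues = 12 spanning trees. There is one zero in the spectrum, matching the 1 component.

[0, 2, 2, 3, 5]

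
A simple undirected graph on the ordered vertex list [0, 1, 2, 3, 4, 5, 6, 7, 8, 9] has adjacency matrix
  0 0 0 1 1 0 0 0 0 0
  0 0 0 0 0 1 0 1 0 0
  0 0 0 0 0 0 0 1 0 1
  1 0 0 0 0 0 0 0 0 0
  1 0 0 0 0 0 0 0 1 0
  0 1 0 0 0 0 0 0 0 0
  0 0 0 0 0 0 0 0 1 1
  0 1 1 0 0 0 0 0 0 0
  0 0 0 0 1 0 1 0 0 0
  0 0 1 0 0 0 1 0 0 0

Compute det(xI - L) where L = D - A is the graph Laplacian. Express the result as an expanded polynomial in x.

With the vertex order [0, 1, 2, 3, 4, 5, 6, 7, 8, 9], the degrees are [2, 2, 2, 1, 2, 1, 2, 2, 2, 2], giving D = diag(2, 2, 2, 1, 2, 1, 2, 2, 2, 2) and L = D - A. Computing det(xI - L) by cofactor expansion (or equivalently via sum-over-permutations) gives x^10 - 18x^9 + 136x^8 - 560x^7 + 1365x^6 - 2002x^5 + 1716x^4 - 792x^3 + 165x^2 - 10x. Since p(0) = det(-L) = 0, x divides p(x). The eigenvalues sum to 18, which equals trace(L) = 2|E|.

x^10 - 18x^9 + 136x^8 - 560x^7 + 1365x^6 - 2002x^5 + 1716x^4 - 792x^3 + 165x^2 - 10x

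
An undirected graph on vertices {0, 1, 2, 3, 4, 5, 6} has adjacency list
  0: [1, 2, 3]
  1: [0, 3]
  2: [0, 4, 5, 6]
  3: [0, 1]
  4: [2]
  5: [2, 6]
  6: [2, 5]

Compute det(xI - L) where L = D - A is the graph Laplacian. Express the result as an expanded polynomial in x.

Each diagonal entry of L is the vertex degree and each off-diagonal entry is -1 where an edge is present, 0 otherwise; in the order [0, 1, 2, 3, 4, 5, 6] the diagonal is [3, 2, 4, 2, 1, 2, 2]. L has integer entries, so p(x) = det(xI - L) has integer coefficients. Expanding the determinant yields x^7 - 16x^6 + 99x^5 - 298x^4 + 445x^3 - 294x^2 + 63x. Since p(0) = det(-L) = 0, x divides p(x). There is one zero in the spectrum, matching the 1 component.

x^7 - 16x^6 + 99x^5 - 298x^4 + 445x^3 - 294x^2 + 63x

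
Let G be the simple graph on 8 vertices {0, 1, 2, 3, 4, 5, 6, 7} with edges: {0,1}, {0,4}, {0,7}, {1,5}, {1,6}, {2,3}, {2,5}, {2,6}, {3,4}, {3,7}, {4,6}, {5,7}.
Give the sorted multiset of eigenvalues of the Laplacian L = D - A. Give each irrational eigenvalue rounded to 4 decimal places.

[0, 2, 2, 2, 4, 4, 4, 6]

Each diagonal entry of L is the vertex degree and each off-diagonal entry is -1 where an edge is present, 0 otherwise; in the order [0, 1, 2, 3, 4, 5, 6, 7] the diagonal is [3, 3, 3, 3, 3, 3, 3, 3]. Diagonalising L (or applying a numerical eigensolver to the 8x8 matrix) gives the spectrum above. The single zero eigenvalue shows the graph is connected. The eigenvalues sum to 24, which equals trace(L) = 2|E|. By the matrix-tree theorem the graph has (1/8) * product of the nonzero eigenvalues = 384 spanning trees.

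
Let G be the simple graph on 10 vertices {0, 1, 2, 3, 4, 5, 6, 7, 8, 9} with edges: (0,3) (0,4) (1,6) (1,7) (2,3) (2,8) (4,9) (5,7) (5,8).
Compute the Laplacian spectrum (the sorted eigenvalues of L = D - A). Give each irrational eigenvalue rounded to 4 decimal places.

[0, 0.0979, 0.3820, 0.8244, 1.3820, 2, 2.6180, 3.1756, 3.6180, 3.9021]

With the vertex order [0, 1, 2, 3, 4, 5, 6, 7, 8, 9], the degrees are [2, 2, 2, 2, 2, 2, 1, 2, 2, 1], giving D = diag(2, 2, 2, 2, 2, 2, 1, 2, 2, 1) and L = D - A. Since every row of L sums to 0, the all-ones vector is in the kernel and 0 is an eigenvalue. The largest eigenvalue, 3.9021, is at most the vertex count 10.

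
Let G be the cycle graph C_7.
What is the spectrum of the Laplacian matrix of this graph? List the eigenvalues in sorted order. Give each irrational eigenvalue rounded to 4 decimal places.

[0, 0.7530, 0.7530, 2.4450, 2.4450, 3.8019, 3.8019]

The graph has 7 vertices and degree multiset [2, 2, 2, 2, 2, 2, 2]; D is the diagonal matrix of degrees and L = D - A. The multiplicity of 0 as a Laplacian eigenvalue equals the number of connected components. The single zero eigenvalue shows the graph is connected. The largest eigenvalue, 3.8019, is at most the vertex count 7.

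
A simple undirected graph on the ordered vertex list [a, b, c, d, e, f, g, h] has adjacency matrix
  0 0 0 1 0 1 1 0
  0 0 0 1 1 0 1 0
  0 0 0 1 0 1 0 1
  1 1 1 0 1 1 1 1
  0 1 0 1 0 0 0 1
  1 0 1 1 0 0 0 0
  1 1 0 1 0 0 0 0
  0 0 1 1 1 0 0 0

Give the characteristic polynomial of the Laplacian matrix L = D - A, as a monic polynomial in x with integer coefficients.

Each diagonal entry of L is the vertex degree and each off-diagonal entry is -1 where an edge is present, 0 otherwise; in the order [a, b, c, d, e, f, g, h] the diagonal is [3, 3, 3, 7, 3, 3, 3, 3]. L has integer entries, so p(x) = det(xI - L) has integer coefficients. Expanding the determinant yields x^8 - 28x^7 + 322x^6 - 1974x^5 + 6965x^4 - 14126x^3 + 15225x^2 - 6728x. Since p(0) = det(-L) = 0, x divides p(x). There is one zero in the spectrum, matching the 1 component.

x^8 - 28x^7 + 322x^6 - 1974x^5 + 6965x^4 - 14126x^3 + 15225x^2 - 6728x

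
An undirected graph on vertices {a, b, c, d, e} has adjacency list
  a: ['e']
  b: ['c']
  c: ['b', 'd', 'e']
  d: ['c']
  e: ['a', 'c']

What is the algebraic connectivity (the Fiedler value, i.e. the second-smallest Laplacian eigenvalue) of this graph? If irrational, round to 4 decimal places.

0.5188

With the vertex order [a, b, c, d, e], the degrees are [1, 1, 3, 1, 2], giving D = diag(1, 1, 3, 1, 2) and L = D - A. The smallest Laplacian eigenvalue is always 0. The next one, lambda_2 = 0.5188, measures how hard the graph is to disconnect: larger values mean better connectivity. By the matrix-tree theorem the graph has (1/5) * product of the nonzero eigenvalues = 1 spanning tree.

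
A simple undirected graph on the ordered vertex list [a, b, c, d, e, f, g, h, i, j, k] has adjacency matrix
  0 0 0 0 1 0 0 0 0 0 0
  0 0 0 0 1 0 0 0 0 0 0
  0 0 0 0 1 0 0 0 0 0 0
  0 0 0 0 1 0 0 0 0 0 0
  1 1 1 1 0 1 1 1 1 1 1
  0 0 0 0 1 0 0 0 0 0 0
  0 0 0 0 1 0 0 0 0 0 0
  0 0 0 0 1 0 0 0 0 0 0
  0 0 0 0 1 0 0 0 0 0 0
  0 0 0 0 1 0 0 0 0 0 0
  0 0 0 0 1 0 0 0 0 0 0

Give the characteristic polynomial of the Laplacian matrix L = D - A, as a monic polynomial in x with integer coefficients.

x^11 - 20x^10 + 135x^9 - 480x^8 + 1050x^7 - 1512x^6 + 1470x^5 - 960x^4 + 405x^3 - 100x^2 + 11x

With the vertex order [a, b, c, d, e, f, g, h, i, j, k], the degrees are [1, 1, 1, 1, 10, 1, 1, 1, 1, 1, 1], giving D = diag(1, 1, 1, 1, 10, 1, 1, 1, 1, 1, 1) and L = D - A. The eigenvalues of L are [0, 1, 1, 1, 1, 1, 1, 1, 1, 1, 11]; the characteristic polynomial is the product of (x - lambda_i), which multiplies out to x^11 - 20x^10 + 135x^9 - 480x^8 + 1050x^7 - 1512x^6 + 1470x^5 - 960x^4 + 405x^3 - 100x^2 + 11x. Since p(0) = det(-L) = 0, x divides p(x).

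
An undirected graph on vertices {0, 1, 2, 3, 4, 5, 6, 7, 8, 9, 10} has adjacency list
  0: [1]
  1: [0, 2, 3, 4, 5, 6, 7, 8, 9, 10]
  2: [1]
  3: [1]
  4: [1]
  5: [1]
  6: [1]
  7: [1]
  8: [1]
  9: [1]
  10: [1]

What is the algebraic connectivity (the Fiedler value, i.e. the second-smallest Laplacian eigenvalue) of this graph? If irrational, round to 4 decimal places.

With the vertex order [0, 1, 2, 3, 4, 5, 6, 7, 8, 9, 10], the degrees are [1, 10, 1, 1, 1, 1, 1, 1, 1, 1, 1], giving D = diag(1, 10, 1, 1, 1, 1, 1, 1, 1, 1, 1) and L = D - A. Computing the eigenvalues of L and sorting gives [0, 1, 1, 1, 1, 1, 1, 1, 1, 1, 11]. The Fiedler value lambda_2 = 1 is strictly positive, so the graph is connected. There is one zero in the spectrum, matching the 1 component.

1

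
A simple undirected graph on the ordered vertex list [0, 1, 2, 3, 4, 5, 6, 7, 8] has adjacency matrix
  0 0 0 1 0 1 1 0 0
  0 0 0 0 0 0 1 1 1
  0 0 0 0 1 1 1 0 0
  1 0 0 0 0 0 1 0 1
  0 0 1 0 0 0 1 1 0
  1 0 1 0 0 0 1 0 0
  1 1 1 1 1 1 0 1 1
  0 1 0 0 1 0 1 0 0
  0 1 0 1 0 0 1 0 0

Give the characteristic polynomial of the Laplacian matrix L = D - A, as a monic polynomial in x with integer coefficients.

With the vertex order [0, 1, 2, 3, 4, 5, 6, 7, 8], the degrees are [3, 3, 3, 3, 3, 3, 8, 3, 3], giving D = diag(3, 3, 3, 3, 3, 3, 8, 3, 3) and L = D - A. L has integer entries, so p(x) = det(xI - L) has integer coefficients. Expanding the determinant yields x^9 - 32x^8 + 428x^7 - 3136x^6 + 13786x^5 - 37232x^4 + 60276x^3 - 53424x^2 + 19845x. The constant term is 0 because L is singular (the all-ones vector lies in its kernel). The largest eigenvalue, 9, is at most the vertex count 9.

x^9 - 32x^8 + 428x^7 - 3136x^6 + 13786x^5 - 37232x^4 + 60276x^3 - 53424x^2 + 19845x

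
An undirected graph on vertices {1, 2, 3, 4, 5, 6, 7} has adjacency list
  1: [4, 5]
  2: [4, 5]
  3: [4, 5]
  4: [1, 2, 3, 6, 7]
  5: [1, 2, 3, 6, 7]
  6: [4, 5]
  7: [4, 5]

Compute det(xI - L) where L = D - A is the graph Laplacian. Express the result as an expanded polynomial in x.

With the vertex order [1, 2, 3, 4, 5, 6, 7], the degrees are [2, 2, 2, 5, 5, 2, 2], giving D = diag(2, 2, 2, 5, 5, 2, 2) and L = D - A. L has integer entries, so p(x) = det(xI - L) has integer coefficients. Expanding the determinant yields x^7 - 20x^6 + 155x^5 - 600x^4 + 1240x^3 - 1312x^2 + 560x. Since p(0) = det(-L) = 0, x divides p(x). The largest eigenvalue, 7, is at most the vertex count 7.

x^7 - 20x^6 + 155x^5 - 600x^4 + 1240x^3 - 1312x^2 + 560x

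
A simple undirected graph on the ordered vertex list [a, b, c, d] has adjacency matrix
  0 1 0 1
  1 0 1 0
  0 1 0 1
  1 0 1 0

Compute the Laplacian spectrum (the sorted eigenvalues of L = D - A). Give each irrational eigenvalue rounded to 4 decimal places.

[0, 2, 2, 4]

Reading degrees in the order [a, b, c, d] gives [2, 2, 2, 2]; set D = diag(2, 2, 2, 2) and form L = D - A. L is symmetric positive semidefinite, so every eigenvalue is real and nonnegative. The eigenvalues sum to 8, which equals trace(L) = 2|E|.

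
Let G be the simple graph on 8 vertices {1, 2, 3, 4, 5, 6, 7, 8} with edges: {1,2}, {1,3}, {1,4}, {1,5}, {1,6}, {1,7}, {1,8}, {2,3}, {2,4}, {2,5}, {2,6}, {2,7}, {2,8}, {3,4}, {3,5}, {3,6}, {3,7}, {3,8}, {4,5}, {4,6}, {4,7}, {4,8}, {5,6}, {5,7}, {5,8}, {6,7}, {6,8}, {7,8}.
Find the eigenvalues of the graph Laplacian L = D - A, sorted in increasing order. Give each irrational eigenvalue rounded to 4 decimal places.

[0, 8, 8, 8, 8, 8, 8, 8]

With the vertex order [1, 2, 3, 4, 5, 6, 7, 8], the degrees are [7, 7, 7, 7, 7, 7, 7, 7], giving D = diag(7, 7, 7, 7, 7, 7, 7, 7) and L = D - A. Diagonalising L (or applying a numerical eigensolver to the 8x8 matrix) gives the spectrum above. The single zero eigenvalue shows the graph is connected. There is one zero in the spectrum, matching the 1 component.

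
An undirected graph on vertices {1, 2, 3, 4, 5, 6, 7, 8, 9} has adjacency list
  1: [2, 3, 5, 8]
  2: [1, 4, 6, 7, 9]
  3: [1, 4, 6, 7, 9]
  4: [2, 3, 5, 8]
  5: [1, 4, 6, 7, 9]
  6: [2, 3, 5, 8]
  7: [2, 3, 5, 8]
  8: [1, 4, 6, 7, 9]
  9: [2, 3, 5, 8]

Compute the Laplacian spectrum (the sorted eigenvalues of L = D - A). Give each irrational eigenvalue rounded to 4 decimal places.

[0, 4, 4, 4, 4, 5, 5, 5, 9]

With the vertex order [1, 2, 3, 4, 5, 6, 7, 8, 9], the degrees are [4, 5, 5, 4, 5, 4, 4, 5, 4], giving D = diag(4, 5, 5, 4, 5, 4, 4, 5, 4) and L = D - A. Since every row of L sums to 0, the all-ones vector is in the kernel and 0 is an eigenvalue. The single zero eigenvalue shows the graph is connected. There is one zero in the spectrum, matching the 1 component. By the matrix-tree theorem the graph has (1/9) * product of the nonzero eigenvalues = 32000 spanning trees.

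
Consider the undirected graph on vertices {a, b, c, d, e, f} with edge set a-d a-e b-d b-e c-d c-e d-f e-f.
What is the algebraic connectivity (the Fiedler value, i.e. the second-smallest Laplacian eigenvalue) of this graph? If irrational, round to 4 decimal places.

2

Each diagonal entry of L is the vertex degree and each off-diagonal entry is -1 where an edge is present, 0 otherwise; in the order [a, b, c, d, e, f] the diagonal is [2, 2, 2, 4, 4, 2]. Computing the eigenvalues of L and sorting gives [0, 2, 2, 2, 4, 6]. The Fiedler value lambda_2 = 2 is strictly positive, so the graph is connected. The eigenvalues sum to 16, which equals trace(L) = 2|E|.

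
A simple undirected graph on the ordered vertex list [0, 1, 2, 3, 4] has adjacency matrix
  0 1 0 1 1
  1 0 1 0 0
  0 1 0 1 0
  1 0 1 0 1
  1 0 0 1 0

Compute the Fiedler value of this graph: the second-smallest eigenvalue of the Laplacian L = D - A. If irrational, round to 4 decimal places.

Each diagonal entry of L is the vertex degree and each off-diagonal entry is -1 where an edge is present, 0 otherwise; in the order [0, 1, 2, 3, 4] the diagonal is [3, 2, 2, 3, 2]. The smallest Laplacian eigenvalue is always 0. The next one, lambda_2 = 1.3820, measures how hard the graph is to disconnect: larger values mean better connectivity. There is one zero in the spectrum, matching the 1 component. The largest eigenvalue, 4.6180, is at most the vertex count 5.

1.3820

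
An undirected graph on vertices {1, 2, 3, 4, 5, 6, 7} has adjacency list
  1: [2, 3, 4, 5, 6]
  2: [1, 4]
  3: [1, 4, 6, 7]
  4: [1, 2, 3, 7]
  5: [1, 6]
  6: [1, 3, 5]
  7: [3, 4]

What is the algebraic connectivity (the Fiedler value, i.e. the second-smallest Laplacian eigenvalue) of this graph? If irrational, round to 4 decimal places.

1.2595

Reading degrees in the order [1, 2, 3, 4, 5, 6, 7] gives [5, 2, 4, 4, 2, 3, 2]; set D = diag(5, 2, 4, 4, 2, 3, 2) and form L = D - A. Computing the eigenvalues of L and sorting gives [0, 1.2595, 1.7452, 3.1387, 4.3139, 5.3909, 6.1518]. The Fiedler value lambda_2 = 1.2595 is strictly positive, so the graph is connected. By the matrix-tree theorem the graph has (1/7) * product of the nonzero eigenvalues = 141 spanning trees. There is one zero in the spectrum, matching the 1 component.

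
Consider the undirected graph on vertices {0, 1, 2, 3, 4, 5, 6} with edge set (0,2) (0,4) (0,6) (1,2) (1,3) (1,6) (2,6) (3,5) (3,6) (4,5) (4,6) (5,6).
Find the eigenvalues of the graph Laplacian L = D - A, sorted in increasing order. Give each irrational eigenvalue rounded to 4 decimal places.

Reading degrees in the order [0, 1, 2, 3, 4, 5, 6] gives [3, 3, 3, 3, 3, 3, 6]; set D = diag(3, 3, 3, 3, 3, 3, 6) and form L = D - A. Diagonalising L (or applying a numerical eigensolver to the 7x7 matrix) gives the spectrum above. The largest eigenvalue, 7, is at most the vertex count 7.

[0, 2, 2, 4, 4, 5, 7]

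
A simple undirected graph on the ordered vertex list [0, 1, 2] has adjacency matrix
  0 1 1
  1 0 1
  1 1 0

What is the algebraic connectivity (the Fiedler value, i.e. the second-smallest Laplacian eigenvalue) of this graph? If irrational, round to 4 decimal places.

3

Each diagonal entry of L is the vertex degree and each off-diagonal entry is -1 where an edge is present, 0 otherwise; in the order [0, 1, 2] the diagonal is [2, 2, 2]. The sorted Laplacian eigenvalues are [0, 3, 3]; the algebraic connectivity is the second entry, 3. There is one zero in the spectrum, matching the 1 component.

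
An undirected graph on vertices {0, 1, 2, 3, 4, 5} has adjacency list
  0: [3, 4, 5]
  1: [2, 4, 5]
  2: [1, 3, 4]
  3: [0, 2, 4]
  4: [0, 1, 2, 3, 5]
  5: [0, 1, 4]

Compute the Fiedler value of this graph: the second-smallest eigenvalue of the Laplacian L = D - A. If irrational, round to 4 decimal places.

2.3820

With the vertex order [0, 1, 2, 3, 4, 5], the degrees are [3, 3, 3, 3, 5, 3], giving D = diag(3, 3, 3, 3, 5, 3) and L = D - A. The smallest Laplacian eigenvalue is always 0. The next one, lambda_2 = 2.3820, measures how hard the graph is to disconnect: larger values mean better connectivity. The largest eigenvalue, 6, is at most the vertex count 6.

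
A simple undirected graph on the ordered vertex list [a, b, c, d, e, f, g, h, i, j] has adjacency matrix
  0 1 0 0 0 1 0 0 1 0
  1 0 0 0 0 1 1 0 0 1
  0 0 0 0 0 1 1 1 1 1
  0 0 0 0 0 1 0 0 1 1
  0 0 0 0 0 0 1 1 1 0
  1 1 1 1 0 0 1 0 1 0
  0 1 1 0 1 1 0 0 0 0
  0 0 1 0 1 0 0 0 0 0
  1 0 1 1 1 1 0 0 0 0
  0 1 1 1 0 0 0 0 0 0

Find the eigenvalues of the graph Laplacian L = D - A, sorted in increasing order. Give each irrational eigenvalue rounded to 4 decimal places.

[0, 1.3129, 2.2758, 2.9011, 3, 3.9512, 4.4642, 5.7055, 7.0196, 7.3696]

Reading degrees in the order [a, b, c, d, e, f, g, h, i, j] gives [3, 4, 5, 3, 3, 6, 4, 2, 5, 3]; set D = diag(3, 4, 5, 3, 3, 6, 4, 2, 5, 3) and form L = D - A. The multiplicity of 0 as a Laplacian eigenvalue equals the number of connected components. The single zero eigenvalue shows the graph is connected. The eigenvalues sum to 38, which equals trace(L) = 2|E|.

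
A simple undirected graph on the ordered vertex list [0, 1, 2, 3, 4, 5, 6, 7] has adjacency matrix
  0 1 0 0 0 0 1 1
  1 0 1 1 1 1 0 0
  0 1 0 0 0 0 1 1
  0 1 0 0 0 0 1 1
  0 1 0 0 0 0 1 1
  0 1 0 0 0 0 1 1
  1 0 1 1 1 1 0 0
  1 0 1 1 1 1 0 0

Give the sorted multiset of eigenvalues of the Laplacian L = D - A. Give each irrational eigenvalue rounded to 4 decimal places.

With the vertex order [0, 1, 2, 3, 4, 5, 6, 7], the degrees are [3, 5, 3, 3, 3, 3, 5, 5], giving D = diag(3, 5, 3, 3, 3, 3, 5, 5) and L = D - A. Since every row of L sums to 0, the all-ones vector is in the kernel and 0 is an eigenvalue. The single zero eigenvalue shows the graph is connected. The eigenvalues sum to 30, which equals trace(L) = 2|E|. There is one zero in the spectrum, matching the 1 component.

[0, 3, 3, 3, 3, 5, 5, 8]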